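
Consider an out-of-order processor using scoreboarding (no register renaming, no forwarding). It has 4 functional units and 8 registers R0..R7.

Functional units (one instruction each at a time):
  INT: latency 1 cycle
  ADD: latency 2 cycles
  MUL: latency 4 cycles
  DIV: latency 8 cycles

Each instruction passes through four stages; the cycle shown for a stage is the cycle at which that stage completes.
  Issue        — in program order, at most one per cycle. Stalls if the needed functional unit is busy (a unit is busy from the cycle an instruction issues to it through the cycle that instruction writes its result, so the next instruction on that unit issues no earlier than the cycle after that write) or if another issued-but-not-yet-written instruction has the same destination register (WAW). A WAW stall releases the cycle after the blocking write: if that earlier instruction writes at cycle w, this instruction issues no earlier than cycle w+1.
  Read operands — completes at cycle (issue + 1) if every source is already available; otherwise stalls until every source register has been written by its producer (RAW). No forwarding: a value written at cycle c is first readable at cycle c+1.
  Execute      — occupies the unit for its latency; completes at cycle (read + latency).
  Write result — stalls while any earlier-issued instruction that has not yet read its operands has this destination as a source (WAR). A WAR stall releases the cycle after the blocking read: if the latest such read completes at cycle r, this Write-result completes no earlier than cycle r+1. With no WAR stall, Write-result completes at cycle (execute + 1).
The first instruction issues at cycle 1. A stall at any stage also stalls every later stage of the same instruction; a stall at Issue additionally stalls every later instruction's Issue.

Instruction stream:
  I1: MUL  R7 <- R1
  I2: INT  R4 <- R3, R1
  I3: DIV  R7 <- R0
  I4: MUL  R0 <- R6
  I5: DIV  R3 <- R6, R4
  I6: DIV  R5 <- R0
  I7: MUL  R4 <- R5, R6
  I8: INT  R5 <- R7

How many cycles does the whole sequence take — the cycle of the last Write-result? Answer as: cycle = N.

I1: IS=1 RO=2 EX=6 WR=7
I2: IS=2 RO=3 EX=4 WR=5
I3: IS=8 RO=9 EX=17 WR=18  [WAW R7: wait I1 write@7]
I4: IS=9 RO=10 EX=14 WR=15
I5: IS=19 RO=20 EX=28 WR=29  [struct: DIV busy until I3 writes@18]
I6: IS=30 RO=31 EX=39 WR=40  [struct: DIV busy until I5 writes@29]
I7: IS=31 RO=41 EX=45 WR=46  [RAW R5: wait I6 write@40]
I8: IS=41 RO=42 EX=43 WR=44  [WAW R5: wait I6 write@40]

cycle = 46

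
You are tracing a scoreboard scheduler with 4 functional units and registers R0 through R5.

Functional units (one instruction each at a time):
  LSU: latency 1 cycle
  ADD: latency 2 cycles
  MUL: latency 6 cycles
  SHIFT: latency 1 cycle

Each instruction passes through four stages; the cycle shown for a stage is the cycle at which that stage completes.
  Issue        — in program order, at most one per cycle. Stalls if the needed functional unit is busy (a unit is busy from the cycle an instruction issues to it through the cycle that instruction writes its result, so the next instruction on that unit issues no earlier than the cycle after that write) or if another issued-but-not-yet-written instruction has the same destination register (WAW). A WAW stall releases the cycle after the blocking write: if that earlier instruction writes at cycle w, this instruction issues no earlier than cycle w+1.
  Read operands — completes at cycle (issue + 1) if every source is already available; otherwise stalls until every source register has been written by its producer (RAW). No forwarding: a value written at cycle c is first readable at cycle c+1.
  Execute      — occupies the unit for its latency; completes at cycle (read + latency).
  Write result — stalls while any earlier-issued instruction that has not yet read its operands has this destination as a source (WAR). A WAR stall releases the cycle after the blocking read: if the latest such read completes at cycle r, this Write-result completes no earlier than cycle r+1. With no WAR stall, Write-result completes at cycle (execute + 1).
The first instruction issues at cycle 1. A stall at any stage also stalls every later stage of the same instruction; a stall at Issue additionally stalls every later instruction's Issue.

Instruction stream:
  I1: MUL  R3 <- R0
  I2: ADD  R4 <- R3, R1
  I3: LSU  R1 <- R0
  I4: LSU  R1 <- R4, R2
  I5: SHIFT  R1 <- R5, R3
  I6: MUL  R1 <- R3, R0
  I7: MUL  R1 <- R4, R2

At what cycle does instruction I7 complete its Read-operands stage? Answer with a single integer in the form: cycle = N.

cycle = 31

[1] I1→MUL
[2] I1 RO | I2→ADD
[3] I3→LSU
[4] I3 RO
[5] I3 EX
[8] I1 EX
[9] I1 WR R3
[10] I2 RO
[11] I3 WR R1
[12] I2 EX | I4→LSU
[13] I2 WR R4
[14] I4 RO
[15] I4 EX
[16] I4 WR R1
[17] I5→SHIFT
[18] I5 RO
[19] I5 EX
[20] I5 WR R1
[21] I6→MUL
[22] I6 RO
[28] I6 EX
[29] I6 WR R1
[30] I7→MUL
[31] I7 RO
[37] I7 EX
[38] I7 WR R1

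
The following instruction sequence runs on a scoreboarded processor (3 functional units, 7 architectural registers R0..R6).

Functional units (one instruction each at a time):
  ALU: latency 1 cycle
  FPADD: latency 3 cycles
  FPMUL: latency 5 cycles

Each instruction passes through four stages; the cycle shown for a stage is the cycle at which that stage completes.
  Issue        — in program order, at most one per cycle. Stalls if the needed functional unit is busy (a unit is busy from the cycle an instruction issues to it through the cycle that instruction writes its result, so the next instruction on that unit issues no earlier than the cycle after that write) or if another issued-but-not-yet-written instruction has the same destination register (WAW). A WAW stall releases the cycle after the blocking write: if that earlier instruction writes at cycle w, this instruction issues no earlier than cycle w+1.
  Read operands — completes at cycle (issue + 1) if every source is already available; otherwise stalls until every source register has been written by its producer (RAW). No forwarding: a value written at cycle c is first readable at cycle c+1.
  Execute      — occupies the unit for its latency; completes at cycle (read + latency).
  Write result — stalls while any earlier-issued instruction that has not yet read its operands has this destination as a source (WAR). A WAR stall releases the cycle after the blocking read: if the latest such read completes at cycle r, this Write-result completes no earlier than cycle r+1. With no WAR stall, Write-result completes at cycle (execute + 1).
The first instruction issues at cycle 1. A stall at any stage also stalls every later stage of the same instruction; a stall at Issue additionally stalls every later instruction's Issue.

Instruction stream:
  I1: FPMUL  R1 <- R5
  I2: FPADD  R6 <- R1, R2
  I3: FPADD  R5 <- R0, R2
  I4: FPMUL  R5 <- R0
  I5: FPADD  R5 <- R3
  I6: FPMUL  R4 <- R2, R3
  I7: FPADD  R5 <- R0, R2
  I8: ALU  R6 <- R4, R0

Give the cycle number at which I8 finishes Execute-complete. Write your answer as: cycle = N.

cycle = 38

c1: I1 issues→FPMUL
c2: I1 reads · I2 issues→FPADD
c7: I1 exec-done
c8: I1 writes R1
c9: I2 reads
c12: I2 exec-done
c13: I2 writes R6
c14: I3 issues→FPADD
c15: I3 reads
c18: I3 exec-done
c19: I3 writes R5
c20: I4 issues→FPMUL
c21: I4 reads
c26: I4 exec-done
c27: I4 writes R5
c28: I5 issues→FPADD
c29: I5 reads · I6 issues→FPMUL
c30: I6 reads
c32: I5 exec-done
c33: I5 writes R5
c34: I7 issues→FPADD
c35: I6 exec-done · I7 reads · I8 issues→ALU
c36: I6 writes R4
c37: I8 reads
c38: I7 exec-done · I8 exec-done
c39: I7 writes R5 · I8 writes R6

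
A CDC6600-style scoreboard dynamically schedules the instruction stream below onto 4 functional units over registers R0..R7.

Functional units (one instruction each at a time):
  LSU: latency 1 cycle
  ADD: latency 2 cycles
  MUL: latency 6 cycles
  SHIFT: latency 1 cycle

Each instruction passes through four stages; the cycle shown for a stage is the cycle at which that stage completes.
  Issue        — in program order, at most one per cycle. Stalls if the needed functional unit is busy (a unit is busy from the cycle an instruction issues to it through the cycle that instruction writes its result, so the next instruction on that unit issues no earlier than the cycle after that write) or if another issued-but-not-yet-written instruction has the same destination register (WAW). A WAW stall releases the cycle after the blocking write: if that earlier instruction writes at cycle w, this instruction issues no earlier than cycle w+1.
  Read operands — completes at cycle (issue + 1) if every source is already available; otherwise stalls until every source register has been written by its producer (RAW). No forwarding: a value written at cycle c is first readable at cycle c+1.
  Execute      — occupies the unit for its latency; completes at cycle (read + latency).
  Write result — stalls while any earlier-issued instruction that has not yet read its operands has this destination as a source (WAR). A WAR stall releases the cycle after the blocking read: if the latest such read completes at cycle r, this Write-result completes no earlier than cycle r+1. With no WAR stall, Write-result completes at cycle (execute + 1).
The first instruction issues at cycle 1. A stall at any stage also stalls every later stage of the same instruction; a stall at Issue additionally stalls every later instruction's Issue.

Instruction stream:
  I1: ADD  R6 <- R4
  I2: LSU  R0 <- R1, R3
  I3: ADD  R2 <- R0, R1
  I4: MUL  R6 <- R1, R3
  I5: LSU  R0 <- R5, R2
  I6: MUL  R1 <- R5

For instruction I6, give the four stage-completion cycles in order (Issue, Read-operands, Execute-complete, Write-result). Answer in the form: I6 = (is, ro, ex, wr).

I6 = (16, 17, 23, 24)

I1: IS=1 RO=2 EX=4 WR=5
I2: IS=2 RO=3 EX=4 WR=5
I3: IS=6 RO=7 EX=9 WR=10  [struct: ADD busy until I1 writes@5]
I4: IS=7 RO=8 EX=14 WR=15
I5: IS=8 RO=11 EX=12 WR=13  [RAW R2: wait I3 write@10]
I6: IS=16 RO=17 EX=23 WR=24  [struct: MUL busy until I4 writes@15]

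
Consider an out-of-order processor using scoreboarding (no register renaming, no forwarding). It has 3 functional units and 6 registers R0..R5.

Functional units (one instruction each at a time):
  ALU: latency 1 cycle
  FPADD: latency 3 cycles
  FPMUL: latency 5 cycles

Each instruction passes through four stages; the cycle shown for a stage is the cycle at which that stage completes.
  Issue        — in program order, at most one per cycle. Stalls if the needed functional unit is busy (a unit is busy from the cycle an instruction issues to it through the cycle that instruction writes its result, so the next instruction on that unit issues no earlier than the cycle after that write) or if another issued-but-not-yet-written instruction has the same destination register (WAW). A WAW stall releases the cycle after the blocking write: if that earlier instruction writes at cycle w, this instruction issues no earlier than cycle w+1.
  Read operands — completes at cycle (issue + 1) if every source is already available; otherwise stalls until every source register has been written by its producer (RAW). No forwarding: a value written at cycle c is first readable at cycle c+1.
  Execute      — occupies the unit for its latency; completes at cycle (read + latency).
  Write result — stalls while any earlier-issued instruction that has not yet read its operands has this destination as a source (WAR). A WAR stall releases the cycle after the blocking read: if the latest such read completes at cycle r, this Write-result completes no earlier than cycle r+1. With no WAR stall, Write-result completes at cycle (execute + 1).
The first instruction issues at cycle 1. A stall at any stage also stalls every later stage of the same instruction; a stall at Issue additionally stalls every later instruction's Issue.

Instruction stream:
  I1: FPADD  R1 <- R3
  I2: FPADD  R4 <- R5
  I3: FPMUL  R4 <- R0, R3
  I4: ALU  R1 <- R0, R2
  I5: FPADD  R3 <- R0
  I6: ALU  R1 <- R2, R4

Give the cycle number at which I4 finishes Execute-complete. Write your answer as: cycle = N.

cycle = 16

  I1 | 1 | 2 | 5 | 6
  I2 | 7 | 8 | 11 | 12   struct: FPADD busy until I1 writes@6
  I3 | 13 | 14 | 19 | 20   WAW R4: wait I2 write@12
  I4 | 14 | 15 | 16 | 17
  I5 | 15 | 16 | 19 | 20
  I6 | 18 | 21 | 22 | 23   struct: ALU busy until I4 writes@17 · RAW R4: wait I3 write@20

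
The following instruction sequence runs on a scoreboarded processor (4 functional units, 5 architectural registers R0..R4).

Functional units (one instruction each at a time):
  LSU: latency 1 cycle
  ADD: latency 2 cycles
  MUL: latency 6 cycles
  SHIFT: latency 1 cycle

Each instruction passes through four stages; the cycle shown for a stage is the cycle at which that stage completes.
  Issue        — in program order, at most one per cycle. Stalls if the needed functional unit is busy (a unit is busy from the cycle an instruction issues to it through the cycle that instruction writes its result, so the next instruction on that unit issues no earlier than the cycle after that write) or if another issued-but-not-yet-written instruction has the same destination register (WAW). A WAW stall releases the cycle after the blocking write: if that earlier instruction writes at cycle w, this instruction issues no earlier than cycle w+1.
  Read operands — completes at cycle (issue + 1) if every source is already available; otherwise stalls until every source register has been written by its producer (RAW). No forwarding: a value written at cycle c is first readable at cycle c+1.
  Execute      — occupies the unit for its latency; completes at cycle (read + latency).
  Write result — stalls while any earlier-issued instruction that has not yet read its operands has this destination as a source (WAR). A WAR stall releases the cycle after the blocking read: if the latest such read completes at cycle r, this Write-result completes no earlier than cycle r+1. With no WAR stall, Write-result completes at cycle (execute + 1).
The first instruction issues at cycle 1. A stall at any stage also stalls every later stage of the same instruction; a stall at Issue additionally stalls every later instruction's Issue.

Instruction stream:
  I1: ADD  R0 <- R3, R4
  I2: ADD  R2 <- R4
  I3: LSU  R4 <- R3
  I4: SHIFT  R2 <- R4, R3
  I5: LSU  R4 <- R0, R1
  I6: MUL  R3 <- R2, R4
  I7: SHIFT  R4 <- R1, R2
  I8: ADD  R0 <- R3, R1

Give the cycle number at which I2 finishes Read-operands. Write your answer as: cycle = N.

cycle 1: issue I1 (ADD)
cycle 2: I1 read-ops
cycle 4: I1 finished on ADD
cycle 5: I1→R0
cycle 6: issue I2 (ADD)
cycle 7: I2 read-ops, issue I3 (LSU)
cycle 8: I3 read-ops
cycle 9: I2 finished on ADD, I3 finished on LSU
cycle 10: I2→R2, I3→R4
cycle 11: issue I4 (SHIFT)
cycle 12: I4 read-ops, issue I5 (LSU)
cycle 13: I4 finished on SHIFT, I5 read-ops, issue I6 (MUL)
cycle 14: I4→R2, I5 finished on LSU
cycle 15: I5→R4
cycle 16: I6 read-ops, issue I7 (SHIFT)
cycle 17: I7 read-ops, issue I8 (ADD)
cycle 18: I7 finished on SHIFT
cycle 19: I7→R4
cycle 22: I6 finished on MUL
cycle 23: I6→R3
cycle 24: I8 read-ops
cycle 26: I8 finished on ADD
cycle 27: I8→R0

cycle = 7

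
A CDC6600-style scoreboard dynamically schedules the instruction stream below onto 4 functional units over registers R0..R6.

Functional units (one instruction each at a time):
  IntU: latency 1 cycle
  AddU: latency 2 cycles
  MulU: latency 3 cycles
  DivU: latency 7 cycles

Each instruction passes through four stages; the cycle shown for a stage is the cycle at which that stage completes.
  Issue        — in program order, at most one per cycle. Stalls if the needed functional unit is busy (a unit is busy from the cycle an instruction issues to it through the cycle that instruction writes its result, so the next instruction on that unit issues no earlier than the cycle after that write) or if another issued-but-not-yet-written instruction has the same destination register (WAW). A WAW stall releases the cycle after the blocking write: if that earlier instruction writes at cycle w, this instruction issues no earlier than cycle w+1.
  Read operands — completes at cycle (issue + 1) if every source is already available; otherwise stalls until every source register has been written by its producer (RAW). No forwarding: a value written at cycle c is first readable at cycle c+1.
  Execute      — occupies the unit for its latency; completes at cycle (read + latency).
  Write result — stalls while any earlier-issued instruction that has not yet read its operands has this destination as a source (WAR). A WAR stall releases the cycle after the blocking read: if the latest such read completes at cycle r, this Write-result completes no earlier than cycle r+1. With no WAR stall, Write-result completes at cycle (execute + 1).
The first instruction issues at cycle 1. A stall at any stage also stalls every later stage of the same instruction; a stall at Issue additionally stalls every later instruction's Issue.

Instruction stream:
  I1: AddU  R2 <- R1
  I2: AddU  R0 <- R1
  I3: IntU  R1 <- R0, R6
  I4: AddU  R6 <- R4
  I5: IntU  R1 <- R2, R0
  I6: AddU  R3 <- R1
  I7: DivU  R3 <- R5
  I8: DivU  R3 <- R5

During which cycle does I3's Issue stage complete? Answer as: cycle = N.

cycle 1: I1 dispatched to AddU
cycle 2: I1 operands ready
cycle 4: I1 complete
cycle 5: R2←I1
cycle 6: I2 dispatched to AddU
cycle 7: I2 operands ready | I3 dispatched to IntU
cycle 9: I2 complete
cycle 10: R0←I2
cycle 11: I3 operands ready | I4 dispatched to AddU
cycle 12: I3 complete | I4 operands ready
cycle 13: R1←I3
cycle 14: I4 complete | I5 dispatched to IntU
cycle 15: R6←I4 | I5 operands ready
cycle 16: I5 complete | I6 dispatched to AddU
cycle 17: R1←I5
cycle 18: I6 operands ready
cycle 20: I6 complete
cycle 21: R3←I6
cycle 22: I7 dispatched to DivU
cycle 23: I7 operands ready
cycle 30: I7 complete
cycle 31: R3←I7
cycle 32: I8 dispatched to DivU
cycle 33: I8 operands ready
cycle 40: I8 complete
cycle 41: R3←I8

cycle = 7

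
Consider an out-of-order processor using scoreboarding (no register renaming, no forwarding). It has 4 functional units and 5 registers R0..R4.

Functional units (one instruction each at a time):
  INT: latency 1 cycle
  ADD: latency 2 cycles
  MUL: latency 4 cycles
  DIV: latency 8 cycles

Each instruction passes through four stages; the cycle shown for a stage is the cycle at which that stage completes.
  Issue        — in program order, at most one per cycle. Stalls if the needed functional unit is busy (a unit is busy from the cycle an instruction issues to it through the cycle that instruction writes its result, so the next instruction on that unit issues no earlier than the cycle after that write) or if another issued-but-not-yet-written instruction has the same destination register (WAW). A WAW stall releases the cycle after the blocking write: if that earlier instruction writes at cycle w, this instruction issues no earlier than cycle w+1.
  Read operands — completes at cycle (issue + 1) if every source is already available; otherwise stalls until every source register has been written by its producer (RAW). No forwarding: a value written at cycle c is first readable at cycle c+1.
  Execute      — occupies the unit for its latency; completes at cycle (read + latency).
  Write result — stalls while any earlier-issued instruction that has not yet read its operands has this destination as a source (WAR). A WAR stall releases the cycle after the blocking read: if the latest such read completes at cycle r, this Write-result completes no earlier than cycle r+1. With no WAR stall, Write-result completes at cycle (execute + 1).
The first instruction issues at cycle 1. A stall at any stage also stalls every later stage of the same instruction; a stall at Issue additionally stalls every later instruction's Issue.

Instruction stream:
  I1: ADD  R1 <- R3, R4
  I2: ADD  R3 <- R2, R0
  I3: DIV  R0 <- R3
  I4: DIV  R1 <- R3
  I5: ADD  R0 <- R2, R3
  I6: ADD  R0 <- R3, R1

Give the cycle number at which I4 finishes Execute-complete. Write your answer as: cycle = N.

cycle = 30

cycle 1: issue I1 (ADD)
cycle 2: I1 read-ops
cycle 4: I1 finished on ADD
cycle 5: I1→R1
cycle 6: issue I2 (ADD)
cycle 7: I2 read-ops; issue I3 (DIV)
cycle 9: I2 finished on ADD
cycle 10: I2→R3
cycle 11: I3 read-ops
cycle 19: I3 finished on DIV
cycle 20: I3→R0
cycle 21: issue I4 (DIV)
cycle 22: I4 read-ops; issue I5 (ADD)
cycle 23: I5 read-ops
cycle 25: I5 finished on ADD
cycle 26: I5→R0
cycle 27: issue I6 (ADD)
cycle 30: I4 finished on DIV
cycle 31: I4→R1
cycle 32: I6 read-ops
cycle 34: I6 finished on ADD
cycle 35: I6→R0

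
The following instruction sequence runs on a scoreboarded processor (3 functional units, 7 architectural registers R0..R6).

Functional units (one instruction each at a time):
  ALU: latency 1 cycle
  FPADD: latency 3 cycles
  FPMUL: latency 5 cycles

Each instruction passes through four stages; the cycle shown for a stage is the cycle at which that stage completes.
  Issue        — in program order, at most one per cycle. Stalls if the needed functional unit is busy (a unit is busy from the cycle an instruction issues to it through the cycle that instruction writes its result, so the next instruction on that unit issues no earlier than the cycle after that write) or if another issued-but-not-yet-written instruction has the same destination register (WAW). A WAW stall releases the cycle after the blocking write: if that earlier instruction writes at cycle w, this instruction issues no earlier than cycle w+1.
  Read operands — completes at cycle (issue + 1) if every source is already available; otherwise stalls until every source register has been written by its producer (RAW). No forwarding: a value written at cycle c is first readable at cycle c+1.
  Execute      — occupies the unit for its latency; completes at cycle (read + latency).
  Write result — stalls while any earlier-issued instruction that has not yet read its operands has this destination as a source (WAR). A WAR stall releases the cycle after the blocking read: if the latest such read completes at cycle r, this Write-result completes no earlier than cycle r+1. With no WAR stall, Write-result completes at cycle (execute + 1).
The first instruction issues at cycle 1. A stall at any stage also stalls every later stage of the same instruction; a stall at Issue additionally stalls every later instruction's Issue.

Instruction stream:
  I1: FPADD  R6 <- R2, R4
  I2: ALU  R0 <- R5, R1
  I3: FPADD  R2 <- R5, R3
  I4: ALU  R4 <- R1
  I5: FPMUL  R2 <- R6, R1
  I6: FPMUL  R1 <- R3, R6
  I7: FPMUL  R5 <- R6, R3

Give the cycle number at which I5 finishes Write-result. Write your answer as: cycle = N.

[1] I1 dispatched to FPADD
[2] I1 operands ready; I2 dispatched to ALU
[3] I2 operands ready
[4] I2 complete
[5] I1 complete; R0←I2
[6] R6←I1
[7] I3 dispatched to FPADD
[8] I3 operands ready; I4 dispatched to ALU
[9] I4 operands ready
[10] I4 complete
[11] I3 complete; R4←I4
[12] R2←I3
[13] I5 dispatched to FPMUL
[14] I5 operands ready
[19] I5 complete
[20] R2←I5
[21] I6 dispatched to FPMUL
[22] I6 operands ready
[27] I6 complete
[28] R1←I6
[29] I7 dispatched to FPMUL
[30] I7 operands ready
[35] I7 complete
[36] R5←I7

cycle = 20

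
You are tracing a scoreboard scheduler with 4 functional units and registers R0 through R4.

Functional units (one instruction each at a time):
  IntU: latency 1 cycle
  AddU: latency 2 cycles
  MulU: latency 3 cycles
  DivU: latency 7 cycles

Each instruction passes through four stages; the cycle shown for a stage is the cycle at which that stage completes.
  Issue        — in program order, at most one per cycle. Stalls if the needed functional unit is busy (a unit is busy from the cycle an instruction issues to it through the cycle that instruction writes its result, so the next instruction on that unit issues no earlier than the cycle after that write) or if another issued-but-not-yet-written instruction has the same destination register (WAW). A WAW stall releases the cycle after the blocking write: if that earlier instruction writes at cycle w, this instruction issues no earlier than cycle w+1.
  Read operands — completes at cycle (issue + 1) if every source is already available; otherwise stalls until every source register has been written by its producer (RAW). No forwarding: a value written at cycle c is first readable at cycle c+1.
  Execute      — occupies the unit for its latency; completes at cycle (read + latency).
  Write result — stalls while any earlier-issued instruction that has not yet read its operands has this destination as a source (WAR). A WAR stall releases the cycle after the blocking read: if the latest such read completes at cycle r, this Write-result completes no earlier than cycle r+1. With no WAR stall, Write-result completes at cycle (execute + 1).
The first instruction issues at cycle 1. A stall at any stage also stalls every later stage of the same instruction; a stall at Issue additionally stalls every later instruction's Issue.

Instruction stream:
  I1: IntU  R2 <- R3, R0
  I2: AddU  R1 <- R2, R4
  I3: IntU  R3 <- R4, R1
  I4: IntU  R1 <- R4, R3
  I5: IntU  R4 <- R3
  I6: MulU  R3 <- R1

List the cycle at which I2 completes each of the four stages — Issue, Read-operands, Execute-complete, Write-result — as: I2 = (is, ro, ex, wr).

I2 = (2, 5, 7, 8)

[I1] 1/2/3/4
[I2] 2/5/7/8  (RAW R2: wait I1 write@4)
[I3] 5/9/10/11  (struct: IntU busy until I1 writes@4; RAW R1: wait I2 write@8)
[I4] 12/13/14/15  (struct: IntU busy until I3 writes@11)
[I5] 16/17/18/19  (struct: IntU busy until I4 writes@15)
[I6] 17/18/21/22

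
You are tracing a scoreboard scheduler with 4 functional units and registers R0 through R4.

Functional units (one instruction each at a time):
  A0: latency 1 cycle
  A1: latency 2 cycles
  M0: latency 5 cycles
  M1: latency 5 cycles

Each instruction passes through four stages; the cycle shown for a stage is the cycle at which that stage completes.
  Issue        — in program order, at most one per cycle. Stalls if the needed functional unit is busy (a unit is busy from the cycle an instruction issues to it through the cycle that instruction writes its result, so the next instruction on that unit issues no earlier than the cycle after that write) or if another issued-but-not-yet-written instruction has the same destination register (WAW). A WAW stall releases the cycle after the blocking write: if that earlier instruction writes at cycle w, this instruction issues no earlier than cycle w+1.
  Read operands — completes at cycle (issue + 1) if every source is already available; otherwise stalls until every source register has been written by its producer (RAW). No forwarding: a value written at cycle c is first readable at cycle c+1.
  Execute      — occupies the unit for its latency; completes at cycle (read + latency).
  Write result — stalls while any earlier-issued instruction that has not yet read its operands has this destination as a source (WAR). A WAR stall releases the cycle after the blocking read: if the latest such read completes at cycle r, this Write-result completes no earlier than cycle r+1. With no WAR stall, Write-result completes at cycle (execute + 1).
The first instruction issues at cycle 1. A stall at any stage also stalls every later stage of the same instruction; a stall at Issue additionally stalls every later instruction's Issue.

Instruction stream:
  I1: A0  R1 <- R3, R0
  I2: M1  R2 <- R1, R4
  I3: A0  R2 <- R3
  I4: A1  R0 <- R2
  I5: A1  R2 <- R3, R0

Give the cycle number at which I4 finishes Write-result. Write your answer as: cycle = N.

cycle 1: I1 issues→A0
cycle 2: I1 reads | I2 issues→M1
cycle 3: I1 exec-done
cycle 4: I1 writes R1
cycle 5: I2 reads
cycle 10: I2 exec-done
cycle 11: I2 writes R2
cycle 12: I3 issues→A0
cycle 13: I3 reads | I4 issues→A1
cycle 14: I3 exec-done
cycle 15: I3 writes R2
cycle 16: I4 reads
cycle 18: I4 exec-done
cycle 19: I4 writes R0
cycle 20: I5 issues→A1
cycle 21: I5 reads
cycle 23: I5 exec-done
cycle 24: I5 writes R2

cycle = 19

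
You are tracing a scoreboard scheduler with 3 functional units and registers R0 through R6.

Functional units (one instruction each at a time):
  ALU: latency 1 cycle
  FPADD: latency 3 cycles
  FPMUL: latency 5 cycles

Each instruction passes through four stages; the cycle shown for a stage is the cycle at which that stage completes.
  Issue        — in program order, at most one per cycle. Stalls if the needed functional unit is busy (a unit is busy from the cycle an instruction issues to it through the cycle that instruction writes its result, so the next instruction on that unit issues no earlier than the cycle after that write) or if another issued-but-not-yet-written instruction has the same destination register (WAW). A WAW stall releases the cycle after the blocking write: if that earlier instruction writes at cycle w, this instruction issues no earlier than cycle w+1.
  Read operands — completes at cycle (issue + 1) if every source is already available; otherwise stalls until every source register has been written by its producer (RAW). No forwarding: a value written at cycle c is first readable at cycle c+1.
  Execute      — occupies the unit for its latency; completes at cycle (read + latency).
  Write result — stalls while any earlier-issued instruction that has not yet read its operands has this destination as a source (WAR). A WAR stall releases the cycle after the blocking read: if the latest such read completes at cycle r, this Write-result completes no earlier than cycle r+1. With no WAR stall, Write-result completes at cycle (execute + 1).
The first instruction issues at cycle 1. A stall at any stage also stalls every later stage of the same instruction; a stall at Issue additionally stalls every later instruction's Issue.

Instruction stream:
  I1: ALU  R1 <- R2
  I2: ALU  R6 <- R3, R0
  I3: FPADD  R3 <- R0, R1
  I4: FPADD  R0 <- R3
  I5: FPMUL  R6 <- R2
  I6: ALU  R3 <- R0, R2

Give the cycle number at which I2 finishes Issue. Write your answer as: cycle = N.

I1  is:1  ro:2  ex:3  wr:4
I2  is:5  ro:6  ex:7  wr:8  — struct: ALU busy until I1 writes@4
I3  is:6  ro:7  ex:10  wr:11
I4  is:12  ro:13  ex:16  wr:17  — struct: FPADD busy until I3 writes@11
I5  is:13  ro:14  ex:19  wr:20
I6  is:14  ro:18  ex:19  wr:20  — RAW R0: wait I4 write@17

cycle = 5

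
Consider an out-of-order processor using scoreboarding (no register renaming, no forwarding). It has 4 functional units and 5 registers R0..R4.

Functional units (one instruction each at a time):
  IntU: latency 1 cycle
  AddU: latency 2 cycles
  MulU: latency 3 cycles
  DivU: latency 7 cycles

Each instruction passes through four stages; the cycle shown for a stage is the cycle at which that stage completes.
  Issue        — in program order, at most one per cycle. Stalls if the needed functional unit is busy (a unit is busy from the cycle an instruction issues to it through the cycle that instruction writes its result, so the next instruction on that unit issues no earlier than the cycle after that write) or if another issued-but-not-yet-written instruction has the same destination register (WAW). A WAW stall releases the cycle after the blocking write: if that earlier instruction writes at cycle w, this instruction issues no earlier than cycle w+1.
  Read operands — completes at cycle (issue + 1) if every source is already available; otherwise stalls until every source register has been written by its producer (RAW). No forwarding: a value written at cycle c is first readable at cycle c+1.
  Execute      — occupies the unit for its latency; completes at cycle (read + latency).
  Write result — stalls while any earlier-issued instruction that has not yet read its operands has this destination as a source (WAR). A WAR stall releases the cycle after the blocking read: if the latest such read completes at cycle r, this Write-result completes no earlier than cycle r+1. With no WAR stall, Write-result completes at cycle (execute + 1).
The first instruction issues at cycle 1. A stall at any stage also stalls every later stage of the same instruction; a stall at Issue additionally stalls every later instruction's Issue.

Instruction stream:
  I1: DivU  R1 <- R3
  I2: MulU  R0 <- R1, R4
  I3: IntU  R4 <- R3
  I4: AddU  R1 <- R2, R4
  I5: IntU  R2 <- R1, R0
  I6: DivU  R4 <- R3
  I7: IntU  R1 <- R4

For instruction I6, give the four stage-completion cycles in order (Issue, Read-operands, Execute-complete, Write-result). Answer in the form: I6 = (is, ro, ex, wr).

I6 = (14, 15, 22, 23)

[I1] 1/2/9/10
[I2] 2/11/14/15  (RAW R1: wait I1 write@10)
[I3] 3/4/5/12  (WAR R4: wait I2 read@11)
[I4] 11/13/15/16  (WAW R1: wait I1 write@10; RAW R4: wait I3 write@12)
[I5] 13/17/18/19  (struct: IntU busy until I3 writes@12; RAW R1: wait I4 write@16)
[I6] 14/15/22/23
[I7] 20/24/25/26  (struct: IntU busy until I5 writes@19; RAW R4: wait I6 write@23)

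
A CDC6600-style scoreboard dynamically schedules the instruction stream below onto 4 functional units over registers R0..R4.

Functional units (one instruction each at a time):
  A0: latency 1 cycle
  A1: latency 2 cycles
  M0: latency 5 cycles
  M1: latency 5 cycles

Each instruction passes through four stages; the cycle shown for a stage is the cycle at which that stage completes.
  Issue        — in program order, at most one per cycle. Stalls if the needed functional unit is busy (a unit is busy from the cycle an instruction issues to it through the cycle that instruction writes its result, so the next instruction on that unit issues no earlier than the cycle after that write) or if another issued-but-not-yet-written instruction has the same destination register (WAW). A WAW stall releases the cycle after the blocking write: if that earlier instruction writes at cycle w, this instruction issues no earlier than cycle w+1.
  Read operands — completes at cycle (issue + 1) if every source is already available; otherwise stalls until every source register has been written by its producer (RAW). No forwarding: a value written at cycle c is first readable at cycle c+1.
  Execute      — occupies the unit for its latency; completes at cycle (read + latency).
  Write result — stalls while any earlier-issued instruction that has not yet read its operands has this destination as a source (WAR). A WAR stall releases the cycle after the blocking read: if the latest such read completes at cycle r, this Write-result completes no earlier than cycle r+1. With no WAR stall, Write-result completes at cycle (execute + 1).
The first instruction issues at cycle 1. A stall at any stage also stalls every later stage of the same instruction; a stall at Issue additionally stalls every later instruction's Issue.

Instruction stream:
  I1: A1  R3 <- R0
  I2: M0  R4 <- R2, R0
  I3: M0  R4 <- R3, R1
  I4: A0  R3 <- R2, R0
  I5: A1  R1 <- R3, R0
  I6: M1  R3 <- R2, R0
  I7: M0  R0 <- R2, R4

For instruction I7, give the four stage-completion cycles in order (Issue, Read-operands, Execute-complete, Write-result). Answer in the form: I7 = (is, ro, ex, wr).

I7 = (18, 19, 24, 25)

c1: issue I1 (A1)
c2: I1 read-ops · issue I2 (M0)
c3: I2 read-ops
c4: I1 finished on A1
c5: I1→R3
c8: I2 finished on M0
c9: I2→R4
c10: issue I3 (M0)
c11: I3 read-ops · issue I4 (A0)
c12: I4 read-ops · issue I5 (A1)
c13: I4 finished on A0
c14: I4→R3
c15: I5 read-ops · issue I6 (M1)
c16: I3 finished on M0 · I6 read-ops
c17: I3→R4 · I5 finished on A1
c18: I5→R1 · issue I7 (M0)
c19: I7 read-ops
c21: I6 finished on M1
c22: I6→R3
c24: I7 finished on M0
c25: I7→R0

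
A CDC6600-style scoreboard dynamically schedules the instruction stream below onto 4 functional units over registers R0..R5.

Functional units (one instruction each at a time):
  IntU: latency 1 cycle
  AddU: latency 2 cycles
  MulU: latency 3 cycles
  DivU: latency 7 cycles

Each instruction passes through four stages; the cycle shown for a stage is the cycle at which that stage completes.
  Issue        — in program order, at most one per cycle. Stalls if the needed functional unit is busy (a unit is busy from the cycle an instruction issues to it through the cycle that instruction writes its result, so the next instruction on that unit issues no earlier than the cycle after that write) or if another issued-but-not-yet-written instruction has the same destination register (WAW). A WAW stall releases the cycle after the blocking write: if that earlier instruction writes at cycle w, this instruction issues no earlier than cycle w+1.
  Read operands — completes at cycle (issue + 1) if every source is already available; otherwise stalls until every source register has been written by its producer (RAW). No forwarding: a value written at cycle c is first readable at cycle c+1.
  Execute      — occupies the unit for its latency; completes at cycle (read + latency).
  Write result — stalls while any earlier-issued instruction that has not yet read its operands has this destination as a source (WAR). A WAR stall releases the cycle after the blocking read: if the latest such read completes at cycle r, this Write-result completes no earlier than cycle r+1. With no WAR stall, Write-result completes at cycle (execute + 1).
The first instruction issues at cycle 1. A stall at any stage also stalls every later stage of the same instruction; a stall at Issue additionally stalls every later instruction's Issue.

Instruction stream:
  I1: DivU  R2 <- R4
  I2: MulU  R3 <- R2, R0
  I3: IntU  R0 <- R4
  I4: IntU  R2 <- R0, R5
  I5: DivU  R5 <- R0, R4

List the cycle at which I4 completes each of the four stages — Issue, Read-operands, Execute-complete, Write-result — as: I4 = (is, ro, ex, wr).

I4 = (13, 14, 15, 16)

t=1  I1 issues→DivU
t=2  I1 reads, I2 issues→MulU
t=3  I3 issues→IntU
t=4  I3 reads
t=5  I3 exec-done
t=9  I1 exec-done
t=10  I1 writes R2
t=11  I2 reads
t=12  I3 writes R0
t=13  I4 issues→IntU
t=14  I2 exec-done, I4 reads, I5 issues→DivU
t=15  I2 writes R3, I4 exec-done, I5 reads
t=16  I4 writes R2
t=22  I5 exec-done
t=23  I5 writes R5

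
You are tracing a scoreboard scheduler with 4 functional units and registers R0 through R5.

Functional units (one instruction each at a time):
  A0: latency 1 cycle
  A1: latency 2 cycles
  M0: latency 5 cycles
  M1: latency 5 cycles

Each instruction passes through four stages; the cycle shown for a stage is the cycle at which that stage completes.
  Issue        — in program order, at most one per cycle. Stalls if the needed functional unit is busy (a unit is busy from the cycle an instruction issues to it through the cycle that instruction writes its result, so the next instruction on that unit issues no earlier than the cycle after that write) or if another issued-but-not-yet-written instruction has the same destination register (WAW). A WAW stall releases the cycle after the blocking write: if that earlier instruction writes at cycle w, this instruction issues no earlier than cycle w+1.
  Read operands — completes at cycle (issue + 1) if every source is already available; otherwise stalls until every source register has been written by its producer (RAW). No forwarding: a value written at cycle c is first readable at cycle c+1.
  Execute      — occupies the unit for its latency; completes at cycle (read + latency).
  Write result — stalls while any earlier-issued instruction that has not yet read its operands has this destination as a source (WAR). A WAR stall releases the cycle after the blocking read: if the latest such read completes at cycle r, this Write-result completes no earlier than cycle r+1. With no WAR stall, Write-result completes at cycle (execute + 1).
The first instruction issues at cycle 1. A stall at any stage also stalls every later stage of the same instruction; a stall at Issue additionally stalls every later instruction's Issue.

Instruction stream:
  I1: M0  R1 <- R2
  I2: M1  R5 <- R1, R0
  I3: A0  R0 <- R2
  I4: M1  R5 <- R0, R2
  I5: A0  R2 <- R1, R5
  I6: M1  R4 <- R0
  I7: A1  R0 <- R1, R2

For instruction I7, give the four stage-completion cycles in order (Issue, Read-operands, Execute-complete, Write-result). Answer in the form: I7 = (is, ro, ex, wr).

I7 = (25, 27, 29, 30)

cycle 1: I1 issues→M0
cycle 2: I1 reads · I2 issues→M1
cycle 3: I3 issues→A0
cycle 4: I3 reads
cycle 5: I3 exec-done
cycle 7: I1 exec-done
cycle 8: I1 writes R1
cycle 9: I2 reads
cycle 10: I3 writes R0
cycle 14: I2 exec-done
cycle 15: I2 writes R5
cycle 16: I4 issues→M1
cycle 17: I4 reads · I5 issues→A0
cycle 22: I4 exec-done
cycle 23: I4 writes R5
cycle 24: I5 reads · I6 issues→M1
cycle 25: I5 exec-done · I6 reads · I7 issues→A1
cycle 26: I5 writes R2
cycle 27: I7 reads
cycle 29: I7 exec-done
cycle 30: I6 exec-done · I7 writes R0
cycle 31: I6 writes R4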